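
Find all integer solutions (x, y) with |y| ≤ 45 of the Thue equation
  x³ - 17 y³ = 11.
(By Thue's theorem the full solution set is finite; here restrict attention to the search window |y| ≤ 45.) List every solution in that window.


The equation is x³ - 17y³ = 11. For fixed y, x³ = 17·y³ + 11, so a solution requires the RHS to be a perfect cube.
Strategy: iterate y from -45 to 45, compute RHS = 17·y³ + 11, and check whether it is a (positive or negative) perfect cube.
Check small values of y:
  y = 0: RHS = 11 is not a perfect cube.
  y = 1: RHS = 28 is not a perfect cube.
  y = -1: RHS = -6 is not a perfect cube.
  y = 2: RHS = 147 is not a perfect cube.
  y = -2: RHS = -125 = (-5)³ ⇒ x = -5 works.
  y = 3: RHS = 470 is not a perfect cube.
  y = -3: RHS = -448 is not a perfect cube.
Continuing the search up to |y| = 45 finds no further solutions beyond those listed.
Collected solutions: (-5, -2).

Solutions (with |y| ≤ 45): (-5, -2).


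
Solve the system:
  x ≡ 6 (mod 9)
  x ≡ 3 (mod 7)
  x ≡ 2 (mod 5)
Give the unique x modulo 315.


Moduli 9, 7, 5 are pairwise coprime; by CRT there is a unique solution modulo M = 9 · 7 · 5 = 315.
Solve pairwise, accumulating the modulus:
  Start with x ≡ 6 (mod 9).
  Combine with x ≡ 3 (mod 7): since gcd(9, 7) = 1, we get a unique residue mod 63.
    Write x = 6 + 9·t and substitute into x ≡ 3 (mod 7): 9·t ≡ 3 − 6 = -3 (mod 7).
    Reduce coefficients mod 7: 2·t ≡ 4 (mod 7).
    The inverse of 2 mod 7 is 4 (since 2·4 = 8 = 1·7 + 1), so t ≡ 4·4 = 16 ≡ 2 (mod 7).
    Then x = 6 + 9·2 = 24, valid modulo lcm(9, 7) = 63: x ≡ 24 (mod 63).
  Combine with x ≡ 2 (mod 5): since gcd(63, 5) = 1, we get a unique residue mod 315.
    Write x = 24 + 63·t and substitute into x ≡ 2 (mod 5): 63·t ≡ 2 − 24 = -22 (mod 5).
    Reduce coefficients mod 5: 3·t ≡ 3 (mod 5).
    The inverse of 3 mod 5 is 2 (since 3·2 = 6 = 1·5 + 1), so t ≡ 2·3 = 6 ≡ 1 (mod 5).
    Then x = 24 + 63·1 = 87, valid modulo lcm(63, 5) = 315: x ≡ 87 (mod 315).
Verify: 87 mod 9 = 6 ✓, 87 mod 7 = 3 ✓, 87 mod 5 = 2 ✓.

x ≡ 87 (mod 315).


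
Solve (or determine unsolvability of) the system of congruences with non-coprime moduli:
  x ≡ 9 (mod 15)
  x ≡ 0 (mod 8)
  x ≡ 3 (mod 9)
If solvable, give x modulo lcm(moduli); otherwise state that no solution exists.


Moduli 15, 8, 9 are not pairwise coprime, so CRT works modulo lcm(m_i) when all pairwise compatibility conditions hold.
Pairwise compatibility: gcd(m_i, m_j) must divide a_i - a_j for every pair.
Merge one congruence at a time:
  Start: x ≡ 9 (mod 15).
  Combine with x ≡ 0 (mod 8): gcd(15, 8) = 1; 0 - 9 = -9, which IS divisible by 1, so compatible.
    Write x = 9 + 15·t and substitute into x ≡ 0 (mod 8): 15·t ≡ 0 − 9 = -9 (mod 8).
    Reduce coefficients mod 8: 7·t ≡ 7 (mod 8).
    The inverse of 7 mod 8 is 7 (since 7·7 = 49 = 6·8 + 1), so t ≡ 7·7 = 49 ≡ 1 (mod 8).
    Then x = 9 + 15·1 = 24, valid modulo lcm(15, 8) = 120: x ≡ 24 (mod 120).
  Combine with x ≡ 3 (mod 9): gcd(120, 9) = 3; 3 - 24 = -21, which IS divisible by 3, so compatible.
    Write x = 24 + 120·t and substitute into x ≡ 3 (mod 9): 120·t ≡ 3 − 24 = -21 (mod 9).
    Divide the congruence (and modulus) by g = 3: 40·t ≡ -7 (mod 3).
    Reduce coefficients mod 3: 1·t ≡ 2 (mod 3).
    So t ≡ 2 (mod 3).
    Then x = 24 + 120·2 = 264, valid modulo lcm(120, 9) = 360: x ≡ 264 (mod 360).
Verify: 264 mod 15 = 9, 264 mod 8 = 0, 264 mod 9 = 3.

x ≡ 264 (mod 360).


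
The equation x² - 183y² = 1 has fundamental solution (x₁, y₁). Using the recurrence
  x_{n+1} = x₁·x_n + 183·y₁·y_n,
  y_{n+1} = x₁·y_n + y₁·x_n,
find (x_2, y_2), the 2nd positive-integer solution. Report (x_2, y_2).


Step 1: Find the fundamental solution (x₁, y₁) of x² - 183y² = 1.
  Expand √183 as a continued fraction. a₀ = ⌊√183⌋ = 13; iterate m_{k+1} = d_k·a_k − m_k, d_{k+1} = (183 − m_{k+1}²)/d_k, a_{k+1} = ⌊(a₀ + m_{k+1})/d_{k+1}⌋ (starting m₀ = 0, d₀ = 1), with convergents p_k = a_k·p_{k-1} + p_{k-2}, q_k = a_k·q_{k-1} + q_{k-2} (p₋₁ = 1, q₋₁ = 0):
  k = 0: a₀ = 13; p₀/q₀ = 13/1; p₀² − 183·q₀² = 169 − 183 = -14.
  k = 1: m = 13, d = 14, a = ⌊(13 + 13)/14⌋ = 1; p/q = (1·13 + 1)/(1·1 + 0) = 14/1; p² − 183·q² = 196 − 183 = 13.
  k = 2: m = 1, d = 13, a = ⌊(13 + 1)/13⌋ = 1; p/q = (1·14 + 13)/(1·1 + 1) = 27/2; p² − 183·q² = 729 − 732 = -3.
  k = 3: m = 12, d = 3, a = ⌊(13 + 12)/3⌋ = 8; p/q = (8·27 + 14)/(8·2 + 1) = 230/17; p² − 183·q² = 52900 − 52887 = 13.
  k = 4: m = 12, d = 13, a = ⌊(13 + 12)/13⌋ = 1; p/q = (1·230 + 27)/(1·17 + 2) = 257/19; p² − 183·q² = 66049 − 66063 = -14.
  k = 5: m = 1, d = 14, a = ⌊(13 + 1)/14⌋ = 1; p/q = (1·257 + 230)/(1·19 + 17) = 487/36; p² − 183·q² = 237169 − 237168 = 1.
  The first convergent with p² − 183·q² = 1 gives the fundamental solution (x₁, y₁) = (487, 36).
Step 2: Apply the recurrence (x_{n+1}, y_{n+1}) = (x₁x_n + 183y₁y_n, x₁y_n + y₁x_n) repeatedly.
  From (x_1, y_1) = (487, 36): x_2 = 487·487 + 183·36·36 = 474337; y_2 = 487·36 + 36·487 = 35064.
Step 3: Verify x_2² - 183·y_2² = 224995589569 - 224995589568 = 1 (should be 1). ✓

(x_1, y_1) = (487, 36); (x_2, y_2) = (474337, 35064).


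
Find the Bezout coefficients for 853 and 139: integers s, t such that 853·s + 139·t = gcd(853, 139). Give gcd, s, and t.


Euclidean algorithm on (853, 139) — divide until remainder is 0:
  853 = 6 · 139 + 19
  139 = 7 · 19 + 6
  19 = 3 · 6 + 1
  6 = 6 · 1 + 0
gcd(853, 139) = 1.
Track Bezout coefficients alongside the remainders: start with r₀ = 853 = a·1 + b·0 (s = 1, t = 0) and r₁ = 139 = a·0 + b·1 (s = 0, t = 1); each new remainder r_{k+1} = r_{k-1} − q_k·r_k inherits s_{k+1} = s_{k-1} − q_k·s_k, t_{k+1} = t_{k-1} − q_k·t_k, so r_k = a·s_k + b·t_k at every step:
  q = 6: r = 19, s = 1 − 6·0 = 1, t = 0 − 6·1 = -6  (check: 853·1 + 139·(-6) = 19)
  q = 7: r = 6, s = 0 − 7·1 = -7, t = 1 − 7·(-6) = 43  (check: 853·(-7) + 139·43 = 6)
  q = 3: r = 1, s = 1 − 3·(-7) = 22, t = -6 − 3·43 = -135  (check: 853·22 + 139·(-135) = 1)
The row with r = 1 (the gcd) gives the Bezout coefficients s = 22, t = -135.
Result: 853 · (22) + 139 · (-135) = 1.

gcd(853, 139) = 1; s = 22, t = -135 (check: 853·22 + 139·(-135) = 1).


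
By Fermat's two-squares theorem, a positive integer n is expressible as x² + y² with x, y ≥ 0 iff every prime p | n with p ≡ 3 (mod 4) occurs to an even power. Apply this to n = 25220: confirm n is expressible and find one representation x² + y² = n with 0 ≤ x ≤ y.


Step 1: Factor n = 25220 = 2^2 · 5 · 13 · 97.
Step 2: Check the mod-4 condition on each prime factor: 2 = 2 (special); 5 ≡ 1 (mod 4), exponent 1; 13 ≡ 1 (mod 4), exponent 1; 97 ≡ 1 (mod 4), exponent 1.
All primes ≡ 3 (mod 4) appear to even exponent (or don't appear), so by the two-squares theorem n IS expressible as a sum of two squares.
Step 3: Build a representation. Group n = k² · m with k = 2 and m = 5 · 13 · 97 = 6305 (a product of primes ≡ 1 (mod 4)); a representation of m scales to one of n via (k·x)² + (k·y)² = k²(x² + y²). Each prime p ≡ 1 (mod 4) is itself a sum of two squares; find a² by testing p − a² for a perfect square:
  5: 5 − 1² = 4 = 2² ⇒ 5 = 1² + 2².
  13: 13 − 1² = 12, 13 − 2² = 9 = 3² ⇒ 13 = 2² + 3².
  97: 97 − 1² = 96, 97 − 2² = 93, 97 − 3² = 88, 97 − 4² = 81 = 9² ⇒ 97 = 4² + 9².
  Combine using the Brahmagupta–Fibonacci identity (a² + b²)(c² + d²) = (ac − bd)² + (ad + bc)² = (ac + bd)² + (ad − bc)²:
  5 · 13 = 65: from (1² + 2²)(2² + 3²), take (1·2 − 2·3, 1·3 + 2·2) = (2 − 6, 3 + 4) = (-4, 7); dropping signs (only squares matter) gives (4, 7); check 4² + 7² = 16 + 49 = 65 ✓.
  65 · 97 = 6305: from (4² + 7²)(4² + 9²), take (4·4 − 7·9, 4·9 + 7·4) = (16 − 63, 36 + 28) = (-47, 64); dropping signs (only squares matter) gives (47, 64); check 47² + 64² = 2209 + 4096 = 6305 ✓.
  Scale by k = 2: (2·47, 2·64) = (94, 128).
Step 4: Order so x ≤ y and verify: 94² + 128² = 8836 + 16384 = 25220 = n. ✓

n = 25220 = 94² + 128² (one valid representation with x ≤ y).


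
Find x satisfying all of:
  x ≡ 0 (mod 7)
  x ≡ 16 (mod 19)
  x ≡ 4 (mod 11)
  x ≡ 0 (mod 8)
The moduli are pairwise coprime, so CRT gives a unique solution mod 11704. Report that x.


Product of moduli M = 7 · 19 · 11 · 8 = 11704.
Merge one congruence at a time:
  Start: x ≡ 0 (mod 7).
  Combine with x ≡ 16 (mod 19); new modulus lcm = 133.
    Write x = 0 + 7·t and substitute into x ≡ 16 (mod 19): 7·t ≡ 16 − 0 = 16 (mod 19).
    The inverse of 7 mod 19 is 11 (since 7·11 = 77 = 4·19 + 1), so t ≡ 11·16 = 176 ≡ 5 (mod 19).
    Then x = 0 + 7·5 = 35, valid modulo lcm(7, 19) = 133: x ≡ 35 (mod 133).
  Combine with x ≡ 4 (mod 11); new modulus lcm = 1463.
    Write x = 35 + 133·t and substitute into x ≡ 4 (mod 11): 133·t ≡ 4 − 35 = -31 (mod 11).
    Reduce coefficients mod 11: 1·t ≡ 2 (mod 11).
    So t ≡ 2 (mod 11).
    Then x = 35 + 133·2 = 301, valid modulo lcm(133, 11) = 1463: x ≡ 301 (mod 1463).
  Combine with x ≡ 0 (mod 8); new modulus lcm = 11704.
    Write x = 301 + 1463·t and substitute into x ≡ 0 (mod 8): 1463·t ≡ 0 − 301 = -301 (mod 8).
    Reduce coefficients mod 8: 7·t ≡ 3 (mod 8).
    The inverse of 7 mod 8 is 7 (since 7·7 = 49 = 6·8 + 1), so t ≡ 7·3 = 21 ≡ 5 (mod 8).
    Then x = 301 + 1463·5 = 7616, valid modulo lcm(1463, 8) = 11704: x ≡ 7616 (mod 11704).
Verify against each original: 7616 mod 7 = 0, 7616 mod 19 = 16, 7616 mod 11 = 4, 7616 mod 8 = 0.

x ≡ 7616 (mod 11704).


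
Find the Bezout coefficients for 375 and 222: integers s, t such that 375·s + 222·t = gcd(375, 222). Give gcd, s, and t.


Euclidean algorithm on (375, 222) — divide until remainder is 0:
  375 = 1 · 222 + 153
  222 = 1 · 153 + 69
  153 = 2 · 69 + 15
  69 = 4 · 15 + 9
  15 = 1 · 9 + 6
  9 = 1 · 6 + 3
  6 = 2 · 3 + 0
gcd(375, 222) = 3.
Track Bezout coefficients alongside the remainders: start with r₀ = 375 = a·1 + b·0 (s = 1, t = 0) and r₁ = 222 = a·0 + b·1 (s = 0, t = 1); each new remainder r_{k+1} = r_{k-1} − q_k·r_k inherits s_{k+1} = s_{k-1} − q_k·s_k, t_{k+1} = t_{k-1} − q_k·t_k, so r_k = a·s_k + b·t_k at every step:
  q = 1: r = 153, s = 1 − 1·0 = 1, t = 0 − 1·1 = -1  (check: 375·1 + 222·(-1) = 153)
  q = 1: r = 69, s = 0 − 1·1 = -1, t = 1 − 1·(-1) = 2  (check: 375·(-1) + 222·2 = 69)
  q = 2: r = 15, s = 1 − 2·(-1) = 3, t = -1 − 2·2 = -5  (check: 375·3 + 222·(-5) = 15)
  q = 4: r = 9, s = -1 − 4·3 = -13, t = 2 − 4·(-5) = 22  (check: 375·(-13) + 222·22 = 9)
  q = 1: r = 6, s = 3 − 1·(-13) = 16, t = -5 − 1·22 = -27  (check: 375·16 + 222·(-27) = 6)
  q = 1: r = 3, s = -13 − 1·16 = -29, t = 22 − 1·(-27) = 49  (check: 375·(-29) + 222·49 = 3)
The row with r = 3 (the gcd) gives the Bezout coefficients s = -29, t = 49.
Result: 375 · (-29) + 222 · (49) = 3.

gcd(375, 222) = 3; s = -29, t = 49 (check: 375·(-29) + 222·49 = 3).


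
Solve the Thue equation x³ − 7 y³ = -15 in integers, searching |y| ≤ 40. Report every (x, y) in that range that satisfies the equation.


The equation is x³ - 7y³ = -15. For fixed y, x³ = 7·y³ − 15, so a solution requires the RHS to be a perfect cube.
Strategy: iterate y from -40 to 40, compute RHS = 7·y³ − 15, and check whether it is a (positive or negative) perfect cube.
Check small values of y:
  y = 0: RHS = -15 is not a perfect cube.
  y = 1: RHS = -8 = (-2)³ ⇒ x = -2 works.
  y = -1: RHS = -22 is not a perfect cube.
  y = 2: RHS = 41 is not a perfect cube.
  y = -2: RHS = -71 is not a perfect cube.
  y = 3: RHS = 174 is not a perfect cube.
  y = -3: RHS = -204 is not a perfect cube.
Continuing, at y = -23: RHS = -85184 = (-44)³ ⇒ x = -44 works.
Searching the remaining y in |y| ≤ 40 finds no further solutions.
Collected solutions: (-2, 1), (-44, -23).

Solutions (with |y| ≤ 40): (-2, 1), (-44, -23).


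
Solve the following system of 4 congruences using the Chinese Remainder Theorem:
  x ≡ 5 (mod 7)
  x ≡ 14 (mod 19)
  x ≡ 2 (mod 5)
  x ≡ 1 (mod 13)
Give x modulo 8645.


Product of moduli M = 7 · 19 · 5 · 13 = 8645.
Merge one congruence at a time:
  Start: x ≡ 5 (mod 7).
  Combine with x ≡ 14 (mod 19); new modulus lcm = 133.
    Write x = 5 + 7·t and substitute into x ≡ 14 (mod 19): 7·t ≡ 14 − 5 = 9 (mod 19).
    The inverse of 7 mod 19 is 11 (since 7·11 = 77 = 4·19 + 1), so t ≡ 11·9 = 99 ≡ 4 (mod 19).
    Then x = 5 + 7·4 = 33, valid modulo lcm(7, 19) = 133: x ≡ 33 (mod 133).
  Combine with x ≡ 2 (mod 5); new modulus lcm = 665.
    Write x = 33 + 133·t and substitute into x ≡ 2 (mod 5): 133·t ≡ 2 − 33 = -31 (mod 5).
    Reduce coefficients mod 5: 3·t ≡ 4 (mod 5).
    The inverse of 3 mod 5 is 2 (since 3·2 = 6 = 1·5 + 1), so t ≡ 2·4 = 8 ≡ 3 (mod 5).
    Then x = 33 + 133·3 = 432, valid modulo lcm(133, 5) = 665: x ≡ 432 (mod 665).
  Combine with x ≡ 1 (mod 13); new modulus lcm = 8645.
    Write x = 432 + 665·t and substitute into x ≡ 1 (mod 13): 665·t ≡ 1 − 432 = -431 (mod 13).
    Reduce coefficients mod 13: 2·t ≡ 11 (mod 13).
    The inverse of 2 mod 13 is 7 (since 2·7 = 14 = 1·13 + 1), so t ≡ 7·11 = 77 ≡ 12 (mod 13).
    Then x = 432 + 665·12 = 8412, valid modulo lcm(665, 13) = 8645: x ≡ 8412 (mod 8645).
Verify against each original: 8412 mod 7 = 5, 8412 mod 19 = 14, 8412 mod 5 = 2, 8412 mod 13 = 1.

x ≡ 8412 (mod 8645).


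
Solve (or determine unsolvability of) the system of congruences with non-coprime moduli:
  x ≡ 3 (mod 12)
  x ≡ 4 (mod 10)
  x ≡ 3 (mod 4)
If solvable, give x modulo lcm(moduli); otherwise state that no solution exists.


Moduli 12, 10, 4 are not pairwise coprime, so CRT works modulo lcm(m_i) when all pairwise compatibility conditions hold.
Pairwise compatibility: gcd(m_i, m_j) must divide a_i - a_j for every pair.
Merge one congruence at a time:
  Start: x ≡ 3 (mod 12).
  Combine with x ≡ 4 (mod 10): gcd(12, 10) = 2, and 4 - 3 = 1 is NOT divisible by 2.
    ⇒ system is inconsistent (no integer solution).

No solution (the system is inconsistent).


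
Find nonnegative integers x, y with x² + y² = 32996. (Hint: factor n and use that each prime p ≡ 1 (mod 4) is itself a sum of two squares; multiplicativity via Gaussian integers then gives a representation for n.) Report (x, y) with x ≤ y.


Step 1: Factor n = 32996 = 2^2 · 73 · 113.
Step 2: Check the mod-4 condition on each prime factor: 2 = 2 (special); 73 ≡ 1 (mod 4), exponent 1; 113 ≡ 1 (mod 4), exponent 1.
All primes ≡ 3 (mod 4) appear to even exponent (or don't appear), so by the two-squares theorem n IS expressible as a sum of two squares.
Step 3: Build a representation. Group n = k² · m with k = 2 and m = 73 · 113 = 8249 (a product of primes ≡ 1 (mod 4)); a representation of m scales to one of n via (k·x)² + (k·y)² = k²(x² + y²). Each prime p ≡ 1 (mod 4) is itself a sum of two squares; find a² by testing p − a² for a perfect square:
  73: 73 − 1² = 72, 73 − 2² = 69, 73 − 3² = 64 = 8² ⇒ 73 = 3² + 8².
  113: 113 − 1² = 112, 113 − 2² = 109, 113 − 3² = 104, 113 − 4² = 97, 113 − 5² = 88, 113 − 6² = 77, 113 − 7² = 64 = 8² ⇒ 113 = 7² + 8².
  Combine using the Brahmagupta–Fibonacci identity (a² + b²)(c² + d²) = (ac − bd)² + (ad + bc)² = (ac + bd)² + (ad − bc)²:
  73 · 113 = 8249: from (3² + 8²)(7² + 8²), take (3·7 − 8·8, 3·8 + 8·7) = (21 − 64, 24 + 56) = (-43, 80); dropping signs (only squares matter) gives (43, 80); check 43² + 80² = 1849 + 6400 = 8249 ✓.
  Scale by k = 2: (2·43, 2·80) = (86, 160).
Step 4: Order so x ≤ y and verify: 86² + 160² = 7396 + 25600 = 32996 = n. ✓

n = 32996 = 86² + 160² (one valid representation with x ≤ y).


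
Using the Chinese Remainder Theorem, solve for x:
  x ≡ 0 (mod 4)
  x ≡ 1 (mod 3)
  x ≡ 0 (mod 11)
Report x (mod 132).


Moduli 4, 3, 11 are pairwise coprime; by CRT there is a unique solution modulo M = 4 · 3 · 11 = 132.
Solve pairwise, accumulating the modulus:
  Start with x ≡ 0 (mod 4).
  Combine with x ≡ 1 (mod 3): since gcd(4, 3) = 1, we get a unique residue mod 12.
    Write x = 0 + 4·t and substitute into x ≡ 1 (mod 3): 4·t ≡ 1 − 0 = 1 (mod 3).
    Reduce coefficients mod 3: 1·t ≡ 1 (mod 3).
    So t ≡ 1 (mod 3).
    Then x = 0 + 4·1 = 4, valid modulo lcm(4, 3) = 12: x ≡ 4 (mod 12).
  Combine with x ≡ 0 (mod 11): since gcd(12, 11) = 1, we get a unique residue mod 132.
    Write x = 4 + 12·t and substitute into x ≡ 0 (mod 11): 12·t ≡ 0 − 4 = -4 (mod 11).
    Reduce coefficients mod 11: 1·t ≡ 7 (mod 11).
    So t ≡ 7 (mod 11).
    Then x = 4 + 12·7 = 88, valid modulo lcm(12, 11) = 132: x ≡ 88 (mod 132).
Verify: 88 mod 4 = 0 ✓, 88 mod 3 = 1 ✓, 88 mod 11 = 0 ✓.

x ≡ 88 (mod 132).


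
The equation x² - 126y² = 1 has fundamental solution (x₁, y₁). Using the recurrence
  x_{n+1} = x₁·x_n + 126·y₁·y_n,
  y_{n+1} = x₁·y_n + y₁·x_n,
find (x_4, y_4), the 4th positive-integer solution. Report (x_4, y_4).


Step 1: Find the fundamental solution (x₁, y₁) of x² - 126y² = 1.
  Expand √126 as a continued fraction. a₀ = ⌊√126⌋ = 11; iterate m_{k+1} = d_k·a_k − m_k, d_{k+1} = (126 − m_{k+1}²)/d_k, a_{k+1} = ⌊(a₀ + m_{k+1})/d_{k+1}⌋ (starting m₀ = 0, d₀ = 1), with convergents p_k = a_k·p_{k-1} + p_{k-2}, q_k = a_k·q_{k-1} + q_{k-2} (p₋₁ = 1, q₋₁ = 0):
  k = 0: a₀ = 11; p₀/q₀ = 11/1; p₀² − 126·q₀² = 121 − 126 = -5.
  k = 1: m = 11, d = 5, a = ⌊(11 + 11)/5⌋ = 4; p/q = (4·11 + 1)/(4·1 + 0) = 45/4; p² − 126·q² = 2025 − 2016 = 9.
  k = 2: m = 9, d = 9, a = ⌊(11 + 9)/9⌋ = 2; p/q = (2·45 + 11)/(2·4 + 1) = 101/9; p² − 126·q² = 10201 − 10206 = -5.
  k = 3: m = 9, d = 5, a = ⌊(11 + 9)/5⌋ = 4; p/q = (4·101 + 45)/(4·9 + 4) = 449/40; p² − 126·q² = 201601 − 201600 = 1.
  The first convergent with p² − 126·q² = 1 gives the fundamental solution (x₁, y₁) = (449, 40).
Step 2: Apply the recurrence (x_{n+1}, y_{n+1}) = (x₁x_n + 126y₁y_n, x₁y_n + y₁x_n) repeatedly.
  From (x_1, y_1) = (449, 40): x_2 = 449·449 + 126·40·40 = 403201; y_2 = 449·40 + 40·449 = 35920.
  From (x_2, y_2) = (403201, 35920): x_3 = 449·403201 + 126·40·35920 = 362074049; y_3 = 449·35920 + 40·403201 = 32256120.
  From (x_3, y_3) = (362074049, 32256120): x_4 = 449·362074049 + 126·40·32256120 = 325142092801; y_4 = 449·32256120 + 40·362074049 = 28965959840.
Step 3: Verify x_4² - 126·y_4² = 105717380511014096025601 - 105717380511014096025600 = 1 (should be 1). ✓

(x_1, y_1) = (449, 40); (x_4, y_4) = (325142092801, 28965959840).


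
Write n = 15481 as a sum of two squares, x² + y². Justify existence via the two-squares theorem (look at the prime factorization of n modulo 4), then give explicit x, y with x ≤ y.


Step 1: Factor n = 15481 = 113 · 137.
Step 2: Check the mod-4 condition on each prime factor: 113 ≡ 1 (mod 4), exponent 1; 137 ≡ 1 (mod 4), exponent 1.
All primes ≡ 3 (mod 4) appear to even exponent (or don't appear), so by the two-squares theorem n IS expressible as a sum of two squares.
Step 3: Build a representation. Here n = 113 · 137 is a product of primes ≡ 1 (mod 4). Each prime p ≡ 1 (mod 4) is itself a sum of two squares; find a² by testing p − a² for a perfect square:
  113: 113 − 1² = 112, 113 − 2² = 109, 113 − 3² = 104, 113 − 4² = 97, 113 − 5² = 88, 113 − 6² = 77, 113 − 7² = 64 = 8² ⇒ 113 = 7² + 8².
  137: 137 − 1² = 136, 137 − 2² = 133, 137 − 3² = 128, 137 − 4² = 121 = 11² ⇒ 137 = 4² + 11².
  Combine using the Brahmagupta–Fibonacci identity (a² + b²)(c² + d²) = (ac − bd)² + (ad + bc)² = (ac + bd)² + (ad − bc)²:
  113 · 137 = 15481: from (7² + 8²)(4² + 11²), take (7·4 − 8·11, 7·11 + 8·4) = (28 − 88, 77 + 32) = (-60, 109); dropping signs (only squares matter) gives (60, 109); check 60² + 109² = 3600 + 11881 = 15481 ✓.
Step 4: Order so x ≤ y and verify: 60² + 109² = 3600 + 11881 = 15481 = n. ✓

n = 15481 = 60² + 109² (one valid representation with x ≤ y).


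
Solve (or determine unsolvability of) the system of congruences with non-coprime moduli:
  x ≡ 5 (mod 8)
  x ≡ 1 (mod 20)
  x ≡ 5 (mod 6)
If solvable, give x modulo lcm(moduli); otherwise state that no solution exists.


Moduli 8, 20, 6 are not pairwise coprime, so CRT works modulo lcm(m_i) when all pairwise compatibility conditions hold.
Pairwise compatibility: gcd(m_i, m_j) must divide a_i - a_j for every pair.
Merge one congruence at a time:
  Start: x ≡ 5 (mod 8).
  Combine with x ≡ 1 (mod 20): gcd(8, 20) = 4; 1 - 5 = -4, which IS divisible by 4, so compatible.
    Write x = 5 + 8·t and substitute into x ≡ 1 (mod 20): 8·t ≡ 1 − 5 = -4 (mod 20).
    Divide the congruence (and modulus) by g = 4: 2·t ≡ -1 (mod 5).
    Reduce coefficients mod 5: 2·t ≡ 4 (mod 5).
    The inverse of 2 mod 5 is 3 (since 2·3 = 6 = 1·5 + 1), so t ≡ 3·4 = 12 ≡ 2 (mod 5).
    Then x = 5 + 8·2 = 21, valid modulo lcm(8, 20) = 40: x ≡ 21 (mod 40).
  Combine with x ≡ 5 (mod 6): gcd(40, 6) = 2; 5 - 21 = -16, which IS divisible by 2, so compatible.
    Write x = 21 + 40·t and substitute into x ≡ 5 (mod 6): 40·t ≡ 5 − 21 = -16 (mod 6).
    Divide the congruence (and modulus) by g = 2: 20·t ≡ -8 (mod 3).
    Reduce coefficients mod 3: 2·t ≡ 1 (mod 3).
    The inverse of 2 mod 3 is 2 (since 2·2 = 4 = 1·3 + 1), so t ≡ 2·1 = 2 ≡ 2 (mod 3).
    Then x = 21 + 40·2 = 101, valid modulo lcm(40, 6) = 120: x ≡ 101 (mod 120).
Verify: 101 mod 8 = 5, 101 mod 20 = 1, 101 mod 6 = 5.

x ≡ 101 (mod 120).


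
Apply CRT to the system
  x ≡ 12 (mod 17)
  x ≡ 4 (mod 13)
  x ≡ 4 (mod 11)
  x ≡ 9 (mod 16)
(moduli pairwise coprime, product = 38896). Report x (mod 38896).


Product of moduli M = 17 · 13 · 11 · 16 = 38896.
Merge one congruence at a time:
  Start: x ≡ 12 (mod 17).
  Combine with x ≡ 4 (mod 13); new modulus lcm = 221.
    Write x = 12 + 17·t and substitute into x ≡ 4 (mod 13): 17·t ≡ 4 − 12 = -8 (mod 13).
    Reduce coefficients mod 13: 4·t ≡ 5 (mod 13).
    The inverse of 4 mod 13 is 10 (since 4·10 = 40 = 3·13 + 1), so t ≡ 10·5 = 50 ≡ 11 (mod 13).
    Then x = 12 + 17·11 = 199, valid modulo lcm(17, 13) = 221: x ≡ 199 (mod 221).
  Combine with x ≡ 4 (mod 11); new modulus lcm = 2431.
    Write x = 199 + 221·t and substitute into x ≡ 4 (mod 11): 221·t ≡ 4 − 199 = -195 (mod 11).
    Reduce coefficients mod 11: 1·t ≡ 3 (mod 11).
    So t ≡ 3 (mod 11).
    Then x = 199 + 221·3 = 862, valid modulo lcm(221, 11) = 2431: x ≡ 862 (mod 2431).
  Combine with x ≡ 9 (mod 16); new modulus lcm = 38896.
    Write x = 862 + 2431·t and substitute into x ≡ 9 (mod 16): 2431·t ≡ 9 − 862 = -853 (mod 16).
    Reduce coefficients mod 16: 15·t ≡ 11 (mod 16).
    The inverse of 15 mod 16 is 15 (since 15·15 = 225 = 14·16 + 1), so t ≡ 15·11 = 165 ≡ 5 (mod 16).
    Then x = 862 + 2431·5 = 13017, valid modulo lcm(2431, 16) = 38896: x ≡ 13017 (mod 38896).
Verify against each original: 13017 mod 17 = 12, 13017 mod 13 = 4, 13017 mod 11 = 4, 13017 mod 16 = 9.

x ≡ 13017 (mod 38896).


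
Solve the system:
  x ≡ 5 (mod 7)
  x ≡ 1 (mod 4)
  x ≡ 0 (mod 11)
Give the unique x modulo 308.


Moduli 7, 4, 11 are pairwise coprime; by CRT there is a unique solution modulo M = 7 · 4 · 11 = 308.
Solve pairwise, accumulating the modulus:
  Start with x ≡ 5 (mod 7).
  Combine with x ≡ 1 (mod 4): since gcd(7, 4) = 1, we get a unique residue mod 28.
    Write x = 5 + 7·t and substitute into x ≡ 1 (mod 4): 7·t ≡ 1 − 5 = -4 (mod 4).
    Reduce coefficients mod 4: 3·t ≡ 0 (mod 4).
    The inverse of 3 mod 4 is 3 (since 3·3 = 9 = 2·4 + 1), so t ≡ 3·0 = 0 ≡ 0 (mod 4).
    Then x = 5 + 7·0 = 5, valid modulo lcm(7, 4) = 28: x ≡ 5 (mod 28).
  Combine with x ≡ 0 (mod 11): since gcd(28, 11) = 1, we get a unique residue mod 308.
    Write x = 5 + 28·t and substitute into x ≡ 0 (mod 11): 28·t ≡ 0 − 5 = -5 (mod 11).
    Reduce coefficients mod 11: 6·t ≡ 6 (mod 11).
    The inverse of 6 mod 11 is 2 (since 6·2 = 12 = 1·11 + 1), so t ≡ 2·6 = 12 ≡ 1 (mod 11).
    Then x = 5 + 28·1 = 33, valid modulo lcm(28, 11) = 308: x ≡ 33 (mod 308).
Verify: 33 mod 7 = 5 ✓, 33 mod 4 = 1 ✓, 33 mod 11 = 0 ✓.

x ≡ 33 (mod 308).


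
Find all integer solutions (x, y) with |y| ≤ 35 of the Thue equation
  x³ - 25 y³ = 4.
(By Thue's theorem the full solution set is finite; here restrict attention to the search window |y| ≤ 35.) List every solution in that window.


The equation is x³ - 25y³ = 4. For fixed y, x³ = 25·y³ + 4, so a solution requires the RHS to be a perfect cube.
Strategy: iterate y from -35 to 35, compute RHS = 25·y³ + 4, and check whether it is a (positive or negative) perfect cube.
Check small values of y:
  y = 0: RHS = 4 is not a perfect cube.
  y = 1: RHS = 29 is not a perfect cube.
  y = -1: RHS = -21 is not a perfect cube.
  y = 2: RHS = 204 is not a perfect cube.
  y = -2: RHS = -196 is not a perfect cube.
  y = 3: RHS = 679 is not a perfect cube.
  y = -3: RHS = -671 is not a perfect cube.
Continuing the search up to |y| = 35 finds no solutions either.
No (x, y) in the scanned range satisfies the equation.

No integer solutions with |y| ≤ 35.


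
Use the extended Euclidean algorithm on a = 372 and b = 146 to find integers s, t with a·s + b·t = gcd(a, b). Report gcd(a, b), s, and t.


Euclidean algorithm on (372, 146) — divide until remainder is 0:
  372 = 2 · 146 + 80
  146 = 1 · 80 + 66
  80 = 1 · 66 + 14
  66 = 4 · 14 + 10
  14 = 1 · 10 + 4
  10 = 2 · 4 + 2
  4 = 2 · 2 + 0
gcd(372, 146) = 2.
Track Bezout coefficients alongside the remainders: start with r₀ = 372 = a·1 + b·0 (s = 1, t = 0) and r₁ = 146 = a·0 + b·1 (s = 0, t = 1); each new remainder r_{k+1} = r_{k-1} − q_k·r_k inherits s_{k+1} = s_{k-1} − q_k·s_k, t_{k+1} = t_{k-1} − q_k·t_k, so r_k = a·s_k + b·t_k at every step:
  q = 2: r = 80, s = 1 − 2·0 = 1, t = 0 − 2·1 = -2  (check: 372·1 + 146·(-2) = 80)
  q = 1: r = 66, s = 0 − 1·1 = -1, t = 1 − 1·(-2) = 3  (check: 372·(-1) + 146·3 = 66)
  q = 1: r = 14, s = 1 − 1·(-1) = 2, t = -2 − 1·3 = -5  (check: 372·2 + 146·(-5) = 14)
  q = 4: r = 10, s = -1 − 4·2 = -9, t = 3 − 4·(-5) = 23  (check: 372·(-9) + 146·23 = 10)
  q = 1: r = 4, s = 2 − 1·(-9) = 11, t = -5 − 1·23 = -28  (check: 372·11 + 146·(-28) = 4)
  q = 2: r = 2, s = -9 − 2·11 = -31, t = 23 − 2·(-28) = 79  (check: 372·(-31) + 146·79 = 2)
The row with r = 2 (the gcd) gives the Bezout coefficients s = -31, t = 79.
Result: 372 · (-31) + 146 · (79) = 2.

gcd(372, 146) = 2; s = -31, t = 79 (check: 372·(-31) + 146·79 = 2).


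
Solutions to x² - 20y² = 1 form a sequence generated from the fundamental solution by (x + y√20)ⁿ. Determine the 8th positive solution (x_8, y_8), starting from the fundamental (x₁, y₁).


Step 1: Find the fundamental solution (x₁, y₁) of x² - 20y² = 1.
  Expand √20 as a continued fraction. a₀ = ⌊√20⌋ = 4; iterate m_{k+1} = d_k·a_k − m_k, d_{k+1} = (20 − m_{k+1}²)/d_k, a_{k+1} = ⌊(a₀ + m_{k+1})/d_{k+1}⌋ (starting m₀ = 0, d₀ = 1), with convergents p_k = a_k·p_{k-1} + p_{k-2}, q_k = a_k·q_{k-1} + q_{k-2} (p₋₁ = 1, q₋₁ = 0):
  k = 0: a₀ = 4; p₀/q₀ = 4/1; p₀² − 20·q₀² = 16 − 20 = -4.
  k = 1: m = 4, d = 4, a = ⌊(4 + 4)/4⌋ = 2; p/q = (2·4 + 1)/(2·1 + 0) = 9/2; p² − 20·q² = 81 − 80 = 1.
  The first convergent with p² − 20·q² = 1 gives the fundamental solution (x₁, y₁) = (9, 2).
Step 2: Apply the recurrence (x_{n+1}, y_{n+1}) = (x₁x_n + 20y₁y_n, x₁y_n + y₁x_n) repeatedly.
  From (x_1, y_1) = (9, 2): x_2 = 9·9 + 20·2·2 = 161; y_2 = 9·2 + 2·9 = 36.
  From (x_2, y_2) = (161, 36): x_3 = 9·161 + 20·2·36 = 2889; y_3 = 9·36 + 2·161 = 646.
  From (x_3, y_3) = (2889, 646): x_4 = 9·2889 + 20·2·646 = 51841; y_4 = 9·646 + 2·2889 = 11592.
  From (x_4, y_4) = (51841, 11592): x_5 = 9·51841 + 20·2·11592 = 930249; y_5 = 9·11592 + 2·51841 = 208010.
  From (x_5, y_5) = (930249, 208010): x_6 = 9·930249 + 20·2·208010 = 16692641; y_6 = 9·208010 + 2·930249 = 3732588.
  From (x_6, y_6) = (16692641, 3732588): x_7 = 9·16692641 + 20·2·3732588 = 299537289; y_7 = 9·3732588 + 2·16692641 = 66978574.
  From (x_7, y_7) = (299537289, 66978574): x_8 = 9·299537289 + 20·2·66978574 = 5374978561; y_8 = 9·66978574 + 2·299537289 = 1201881744.
Step 3: Verify x_8² - 20·y_8² = 28890394531209630721 - 28890394531209630720 = 1 (should be 1). ✓

(x_1, y_1) = (9, 2); (x_8, y_8) = (5374978561, 1201881744).


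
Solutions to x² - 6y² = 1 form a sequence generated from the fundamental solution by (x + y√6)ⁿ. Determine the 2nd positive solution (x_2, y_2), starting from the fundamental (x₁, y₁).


Step 1: Find the fundamental solution (x₁, y₁) of x² - 6y² = 1.
  Expand √6 as a continued fraction. a₀ = ⌊√6⌋ = 2; iterate m_{k+1} = d_k·a_k − m_k, d_{k+1} = (6 − m_{k+1}²)/d_k, a_{k+1} = ⌊(a₀ + m_{k+1})/d_{k+1}⌋ (starting m₀ = 0, d₀ = 1), with convergents p_k = a_k·p_{k-1} + p_{k-2}, q_k = a_k·q_{k-1} + q_{k-2} (p₋₁ = 1, q₋₁ = 0):
  k = 0: a₀ = 2; p₀/q₀ = 2/1; p₀² − 6·q₀² = 4 − 6 = -2.
  k = 1: m = 2, d = 2, a = ⌊(2 + 2)/2⌋ = 2; p/q = (2·2 + 1)/(2·1 + 0) = 5/2; p² − 6·q² = 25 − 24 = 1.
  The first convergent with p² − 6·q² = 1 gives the fundamental solution (x₁, y₁) = (5, 2).
Step 2: Apply the recurrence (x_{n+1}, y_{n+1}) = (x₁x_n + 6y₁y_n, x₁y_n + y₁x_n) repeatedly.
  From (x_1, y_1) = (5, 2): x_2 = 5·5 + 6·2·2 = 49; y_2 = 5·2 + 2·5 = 20.
Step 3: Verify x_2² - 6·y_2² = 2401 - 2400 = 1 (should be 1). ✓

(x_1, y_1) = (5, 2); (x_2, y_2) = (49, 20).


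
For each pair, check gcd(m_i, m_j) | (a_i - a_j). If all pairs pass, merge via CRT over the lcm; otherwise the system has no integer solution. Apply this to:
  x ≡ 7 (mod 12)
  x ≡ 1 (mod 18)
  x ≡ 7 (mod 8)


Moduli 12, 18, 8 are not pairwise coprime, so CRT works modulo lcm(m_i) when all pairwise compatibility conditions hold.
Pairwise compatibility: gcd(m_i, m_j) must divide a_i - a_j for every pair.
Merge one congruence at a time:
  Start: x ≡ 7 (mod 12).
  Combine with x ≡ 1 (mod 18): gcd(12, 18) = 6; 1 - 7 = -6, which IS divisible by 6, so compatible.
    Write x = 7 + 12·t and substitute into x ≡ 1 (mod 18): 12·t ≡ 1 − 7 = -6 (mod 18).
    Divide the congruence (and modulus) by g = 6: 2·t ≡ -1 (mod 3).
    Reduce coefficients mod 3: 2·t ≡ 2 (mod 3).
    The inverse of 2 mod 3 is 2 (since 2·2 = 4 = 1·3 + 1), so t ≡ 2·2 = 4 ≡ 1 (mod 3).
    Then x = 7 + 12·1 = 19, valid modulo lcm(12, 18) = 36: x ≡ 19 (mod 36).
  Combine with x ≡ 7 (mod 8): gcd(36, 8) = 4; 7 - 19 = -12, which IS divisible by 4, so compatible.
    Write x = 19 + 36·t and substitute into x ≡ 7 (mod 8): 36·t ≡ 7 − 19 = -12 (mod 8).
    Divide the congruence (and modulus) by g = 4: 9·t ≡ -3 (mod 2).
    Reduce coefficients mod 2: 1·t ≡ 1 (mod 2).
    So t ≡ 1 (mod 2).
    Then x = 19 + 36·1 = 55, valid modulo lcm(36, 8) = 72: x ≡ 55 (mod 72).
Verify: 55 mod 12 = 7, 55 mod 18 = 1, 55 mod 8 = 7.

x ≡ 55 (mod 72).


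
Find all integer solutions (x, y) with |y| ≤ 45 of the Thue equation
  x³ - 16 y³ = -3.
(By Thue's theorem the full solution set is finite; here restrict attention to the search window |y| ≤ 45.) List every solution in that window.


The equation is x³ - 16y³ = -3. For fixed y, x³ = 16·y³ − 3, so a solution requires the RHS to be a perfect cube.
Strategy: iterate y from -45 to 45, compute RHS = 16·y³ − 3, and check whether it is a (positive or negative) perfect cube.
Check small values of y:
  y = 0: RHS = -3 is not a perfect cube.
  y = 1: RHS = 13 is not a perfect cube.
  y = -1: RHS = -19 is not a perfect cube.
  y = 2: RHS = 125 = (5)³ ⇒ x = 5 works.
  y = -2: RHS = -131 is not a perfect cube.
  y = 3: RHS = 429 is not a perfect cube.
  y = -3: RHS = -435 is not a perfect cube.
Continuing the search up to |y| = 45 finds no further solutions beyond those listed.
Collected solutions: (5, 2).

Solutions (with |y| ≤ 45): (5, 2).


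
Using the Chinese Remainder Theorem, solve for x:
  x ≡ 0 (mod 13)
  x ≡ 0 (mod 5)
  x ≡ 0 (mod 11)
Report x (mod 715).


Moduli 13, 5, 11 are pairwise coprime; by CRT there is a unique solution modulo M = 13 · 5 · 11 = 715.
Solve pairwise, accumulating the modulus:
  Start with x ≡ 0 (mod 13).
  Combine with x ≡ 0 (mod 5): since gcd(13, 5) = 1, we get a unique residue mod 65.
    Write x = 0 + 13·t and substitute into x ≡ 0 (mod 5): 13·t ≡ 0 − 0 = 0 (mod 5).
    Reduce coefficients mod 5: 3·t ≡ 0 (mod 5).
    The inverse of 3 mod 5 is 2 (since 3·2 = 6 = 1·5 + 1), so t ≡ 2·0 = 0 ≡ 0 (mod 5).
    Then x = 0 + 13·0 = 0, valid modulo lcm(13, 5) = 65: x ≡ 0 (mod 65).
  Combine with x ≡ 0 (mod 11): since gcd(65, 11) = 1, we get a unique residue mod 715.
    Write x = 0 + 65·t and substitute into x ≡ 0 (mod 11): 65·t ≡ 0 − 0 = 0 (mod 11).
    Reduce coefficients mod 11: 10·t ≡ 0 (mod 11).
    The inverse of 10 mod 11 is 10 (since 10·10 = 100 = 9·11 + 1), so t ≡ 10·0 = 0 ≡ 0 (mod 11).
    Then x = 0 + 65·0 = 0, valid modulo lcm(65, 11) = 715: x ≡ 0 (mod 715).
Verify: 0 mod 13 = 0 ✓, 0 mod 5 = 0 ✓, 0 mod 11 = 0 ✓.

x ≡ 0 (mod 715).


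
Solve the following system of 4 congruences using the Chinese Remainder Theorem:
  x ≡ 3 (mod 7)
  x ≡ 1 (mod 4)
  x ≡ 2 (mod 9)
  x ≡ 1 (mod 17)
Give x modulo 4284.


Product of moduli M = 7 · 4 · 9 · 17 = 4284.
Merge one congruence at a time:
  Start: x ≡ 3 (mod 7).
  Combine with x ≡ 1 (mod 4); new modulus lcm = 28.
    Write x = 3 + 7·t and substitute into x ≡ 1 (mod 4): 7·t ≡ 1 − 3 = -2 (mod 4).
    Reduce coefficients mod 4: 3·t ≡ 2 (mod 4).
    The inverse of 3 mod 4 is 3 (since 3·3 = 9 = 2·4 + 1), so t ≡ 3·2 = 6 ≡ 2 (mod 4).
    Then x = 3 + 7·2 = 17, valid modulo lcm(7, 4) = 28: x ≡ 17 (mod 28).
  Combine with x ≡ 2 (mod 9); new modulus lcm = 252.
    Write x = 17 + 28·t and substitute into x ≡ 2 (mod 9): 28·t ≡ 2 − 17 = -15 (mod 9).
    Reduce coefficients mod 9: 1·t ≡ 3 (mod 9).
    So t ≡ 3 (mod 9).
    Then x = 17 + 28·3 = 101, valid modulo lcm(28, 9) = 252: x ≡ 101 (mod 252).
  Combine with x ≡ 1 (mod 17); new modulus lcm = 4284.
    Write x = 101 + 252·t and substitute into x ≡ 1 (mod 17): 252·t ≡ 1 − 101 = -100 (mod 17).
    Reduce coefficients mod 17: 14·t ≡ 2 (mod 17).
    The inverse of 14 mod 17 is 11 (since 14·11 = 154 = 9·17 + 1), so t ≡ 11·2 = 22 ≡ 5 (mod 17).
    Then x = 101 + 252·5 = 1361, valid modulo lcm(252, 17) = 4284: x ≡ 1361 (mod 4284).
Verify against each original: 1361 mod 7 = 3, 1361 mod 4 = 1, 1361 mod 9 = 2, 1361 mod 17 = 1.

x ≡ 1361 (mod 4284).


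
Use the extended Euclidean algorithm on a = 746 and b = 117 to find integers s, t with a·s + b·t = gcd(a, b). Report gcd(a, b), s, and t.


Euclidean algorithm on (746, 117) — divide until remainder is 0:
  746 = 6 · 117 + 44
  117 = 2 · 44 + 29
  44 = 1 · 29 + 15
  29 = 1 · 15 + 14
  15 = 1 · 14 + 1
  14 = 14 · 1 + 0
gcd(746, 117) = 1.
Track Bezout coefficients alongside the remainders: start with r₀ = 746 = a·1 + b·0 (s = 1, t = 0) and r₁ = 117 = a·0 + b·1 (s = 0, t = 1); each new remainder r_{k+1} = r_{k-1} − q_k·r_k inherits s_{k+1} = s_{k-1} − q_k·s_k, t_{k+1} = t_{k-1} − q_k·t_k, so r_k = a·s_k + b·t_k at every step:
  q = 6: r = 44, s = 1 − 6·0 = 1, t = 0 − 6·1 = -6  (check: 746·1 + 117·(-6) = 44)
  q = 2: r = 29, s = 0 − 2·1 = -2, t = 1 − 2·(-6) = 13  (check: 746·(-2) + 117·13 = 29)
  q = 1: r = 15, s = 1 − 1·(-2) = 3, t = -6 − 1·13 = -19  (check: 746·3 + 117·(-19) = 15)
  q = 1: r = 14, s = -2 − 1·3 = -5, t = 13 − 1·(-19) = 32  (check: 746·(-5) + 117·32 = 14)
  q = 1: r = 1, s = 3 − 1·(-5) = 8, t = -19 − 1·32 = -51  (check: 746·8 + 117·(-51) = 1)
The row with r = 1 (the gcd) gives the Bezout coefficients s = 8, t = -51.
Result: 746 · (8) + 117 · (-51) = 1.

gcd(746, 117) = 1; s = 8, t = -51 (check: 746·8 + 117·(-51) = 1).


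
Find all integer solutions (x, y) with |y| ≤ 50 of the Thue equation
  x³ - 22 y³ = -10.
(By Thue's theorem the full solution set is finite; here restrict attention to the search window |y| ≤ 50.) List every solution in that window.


The equation is x³ - 22y³ = -10. For fixed y, x³ = 22·y³ − 10, so a solution requires the RHS to be a perfect cube.
Strategy: iterate y from -50 to 50, compute RHS = 22·y³ − 10, and check whether it is a (positive or negative) perfect cube.
Check small values of y:
  y = 0: RHS = -10 is not a perfect cube.
  y = 1: RHS = 12 is not a perfect cube.
  y = -1: RHS = -32 is not a perfect cube.
  y = 2: RHS = 166 is not a perfect cube.
  y = -2: RHS = -186 is not a perfect cube.
  y = 3: RHS = 584 is not a perfect cube.
  y = -3: RHS = -604 is not a perfect cube.
Continuing the search up to |y| = 50 finds no solutions either.
No (x, y) in the scanned range satisfies the equation.

No integer solutions with |y| ≤ 50.


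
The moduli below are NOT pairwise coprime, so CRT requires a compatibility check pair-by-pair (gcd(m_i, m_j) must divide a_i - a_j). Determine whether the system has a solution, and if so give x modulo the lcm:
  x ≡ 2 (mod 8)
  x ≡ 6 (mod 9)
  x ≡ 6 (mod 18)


Moduli 8, 9, 18 are not pairwise coprime, so CRT works modulo lcm(m_i) when all pairwise compatibility conditions hold.
Pairwise compatibility: gcd(m_i, m_j) must divide a_i - a_j for every pair.
Merge one congruence at a time:
  Start: x ≡ 2 (mod 8).
  Combine with x ≡ 6 (mod 9): gcd(8, 9) = 1; 6 - 2 = 4, which IS divisible by 1, so compatible.
    Write x = 2 + 8·t and substitute into x ≡ 6 (mod 9): 8·t ≡ 6 − 2 = 4 (mod 9).
    The inverse of 8 mod 9 is 8 (since 8·8 = 64 = 7·9 + 1), so t ≡ 8·4 = 32 ≡ 5 (mod 9).
    Then x = 2 + 8·5 = 42, valid modulo lcm(8, 9) = 72: x ≡ 42 (mod 72).
  Combine with x ≡ 6 (mod 18): gcd(72, 18) = 18; 6 - 42 = -36, which IS divisible by 18, so compatible.
    Write x = 42 + 72·t and substitute into x ≡ 6 (mod 18): 72·t ≡ 6 − 42 = -36 (mod 18).
    Divide the congruence (and modulus) by g = 18: 4·t ≡ -2 (mod 1).
    Modulo 1 every t works; take t = 0.
    Then x = 42 + 72·0 = 42, valid modulo lcm(72, 18) = 72: x ≡ 42 (mod 72).
Verify: 42 mod 8 = 2, 42 mod 9 = 6, 42 mod 18 = 6.

x ≡ 42 (mod 72).


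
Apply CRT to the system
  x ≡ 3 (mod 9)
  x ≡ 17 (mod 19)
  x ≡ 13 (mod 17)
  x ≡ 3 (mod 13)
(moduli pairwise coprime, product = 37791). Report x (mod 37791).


Product of moduli M = 9 · 19 · 17 · 13 = 37791.
Merge one congruence at a time:
  Start: x ≡ 3 (mod 9).
  Combine with x ≡ 17 (mod 19); new modulus lcm = 171.
    Write x = 3 + 9·t and substitute into x ≡ 17 (mod 19): 9·t ≡ 17 − 3 = 14 (mod 19).
    The inverse of 9 mod 19 is 17 (since 9·17 = 153 = 8·19 + 1), so t ≡ 17·14 = 238 ≡ 10 (mod 19).
    Then x = 3 + 9·10 = 93, valid modulo lcm(9, 19) = 171: x ≡ 93 (mod 171).
  Combine with x ≡ 13 (mod 17); new modulus lcm = 2907.
    Write x = 93 + 171·t and substitute into x ≡ 13 (mod 17): 171·t ≡ 13 − 93 = -80 (mod 17).
    Reduce coefficients mod 17: 1·t ≡ 5 (mod 17).
    So t ≡ 5 (mod 17).
    Then x = 93 + 171·5 = 948, valid modulo lcm(171, 17) = 2907: x ≡ 948 (mod 2907).
  Combine with x ≡ 3 (mod 13); new modulus lcm = 37791.
    Write x = 948 + 2907·t and substitute into x ≡ 3 (mod 13): 2907·t ≡ 3 − 948 = -945 (mod 13).
    Reduce coefficients mod 13: 8·t ≡ 4 (mod 13).
    The inverse of 8 mod 13 is 5 (since 8·5 = 40 = 3·13 + 1), so t ≡ 5·4 = 20 ≡ 7 (mod 13).
    Then x = 948 + 2907·7 = 21297, valid modulo lcm(2907, 13) = 37791: x ≡ 21297 (mod 37791).
Verify against each original: 21297 mod 9 = 3, 21297 mod 19 = 17, 21297 mod 17 = 13, 21297 mod 13 = 3.

x ≡ 21297 (mod 37791).
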